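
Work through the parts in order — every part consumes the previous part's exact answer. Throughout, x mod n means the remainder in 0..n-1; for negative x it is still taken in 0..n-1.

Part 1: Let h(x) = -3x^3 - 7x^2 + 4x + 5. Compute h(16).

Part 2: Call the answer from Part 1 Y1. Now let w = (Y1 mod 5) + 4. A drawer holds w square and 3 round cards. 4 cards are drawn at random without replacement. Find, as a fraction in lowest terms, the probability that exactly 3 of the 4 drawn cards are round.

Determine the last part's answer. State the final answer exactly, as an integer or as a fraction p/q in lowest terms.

Part 1: -3*(16)^3 - 7*(16)^2 + 4*(16)^1 + 5 = (-12288) + (-1792) + (64) + (5) = -14011; answer -14011
Part 2: Y1 = -14011; w = 8; total draws C(11,4) = 330; favorable C(3,3)*C(8,1) = 8; P = 4/165; answer 4/165

4/165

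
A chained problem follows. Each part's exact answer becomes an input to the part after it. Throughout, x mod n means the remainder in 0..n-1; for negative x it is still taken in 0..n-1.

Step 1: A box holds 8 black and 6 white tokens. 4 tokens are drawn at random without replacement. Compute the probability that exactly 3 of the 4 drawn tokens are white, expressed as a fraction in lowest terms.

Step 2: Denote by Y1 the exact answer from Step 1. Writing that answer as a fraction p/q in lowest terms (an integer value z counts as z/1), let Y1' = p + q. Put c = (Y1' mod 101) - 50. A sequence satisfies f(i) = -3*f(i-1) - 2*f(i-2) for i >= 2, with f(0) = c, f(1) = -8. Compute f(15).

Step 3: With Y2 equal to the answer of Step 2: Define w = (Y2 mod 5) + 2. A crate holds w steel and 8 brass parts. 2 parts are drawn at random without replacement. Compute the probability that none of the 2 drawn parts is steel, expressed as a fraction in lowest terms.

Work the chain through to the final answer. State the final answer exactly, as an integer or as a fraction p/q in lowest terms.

4/13

Step 1: total draws C(14,4) = 1001; favorable C(6,3)*C(8,1) = 160; P = 160/1001; answer 160/1001
Step 2: Y1 = 160/1001; threaded value p + q = 1161; c = 0; f(2) = -3*(-8) - 2*(0) = 24; iterating: f(2)=24, f(3)=-56, f(4)=120, f(5)=-248, f(6)=504, f(7)=-1016, f(8)=2040, f(9)=-4088, f(10)=8184, f(11)=-16376, f(12)=32760, f(13)=-65528, f(14)=131064, f(15)=-262136; answer -262136
Step 3: Y2 = -262136; w = 6; total draws C(14,2) = 91; favorable C(8,2) = 28; P = 4/13; answer 4/13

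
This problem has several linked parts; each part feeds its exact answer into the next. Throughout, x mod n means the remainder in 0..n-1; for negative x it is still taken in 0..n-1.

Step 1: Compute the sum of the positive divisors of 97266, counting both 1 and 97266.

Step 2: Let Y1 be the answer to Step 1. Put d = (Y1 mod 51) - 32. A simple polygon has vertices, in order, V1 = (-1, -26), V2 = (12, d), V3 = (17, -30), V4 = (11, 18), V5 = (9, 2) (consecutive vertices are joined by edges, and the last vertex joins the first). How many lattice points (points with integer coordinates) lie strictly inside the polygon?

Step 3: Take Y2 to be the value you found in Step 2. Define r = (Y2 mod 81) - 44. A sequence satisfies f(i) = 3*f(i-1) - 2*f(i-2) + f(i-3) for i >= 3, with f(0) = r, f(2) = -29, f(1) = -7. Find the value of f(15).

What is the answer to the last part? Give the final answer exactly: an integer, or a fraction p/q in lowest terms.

-1970975

Step 1: 97266 = 2 * 3 * 13 * 29 * 43; sigma = (1 + 2) * (1 + 3) * (1 + 13) * (1 + 29) * (1 + 43) = 3 * 4 * 14 * 30 * 44 = 221760; answer 221760
Step 2: Y1 = 221760; d = -20; cross terms: (-1*-20 - 12*-26)=332, (12*-30 - 17*-20)=-20, (17*18 - 11*-30)=636, (11*2 - 9*18)=-140, (9*-26 - -1*2)=-232; twice the area = |576| = 576; area = 288; boundary points = 1 + 5 + 6 + 2 + 2 = 16; strictly interior points = area - boundary/2 + 1 = 281; answer 281
Step 3: Y2 = 281; r = -6; f(3) = 3*(-29) - 2*(-7) + 1*(-6) = -79; iterating: f(3)=-79, f(4)=-186, f(5)=-429, f(6)=-994, f(7)=-2310, f(8)=-5371, f(9)=-12487, f(10)=-29029, f(11)=-67484, f(12)=-156881, f(13)=-364704, f(14)=-847834, f(15)=-1970975; answer -1970975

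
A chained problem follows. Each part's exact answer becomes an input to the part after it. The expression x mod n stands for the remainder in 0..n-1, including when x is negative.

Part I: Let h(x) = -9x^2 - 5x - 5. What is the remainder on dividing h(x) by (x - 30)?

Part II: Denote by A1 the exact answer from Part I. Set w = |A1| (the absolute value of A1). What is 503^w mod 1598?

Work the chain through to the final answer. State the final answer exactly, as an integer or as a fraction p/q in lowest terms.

981

Part I: remainder = value at the root: -9*(30)^2 - 5*(30)^1 - 5 = (-8100) + (-150) + (-5) = -8255; answer -8255
Part II: A1 = -8255; w = 8255; squarings mod 1598: 503^1=503, 503^2=525, 503^4=769, 503^8=101, 503^16=613, 503^32=239, 503^64=1191, 503^128=1055, 503^256=817, 503^512=1123, 503^1024=307, 503^2048=1565, 503^4096=1089, 503^8192=205; 503^8255 = 503^1 * 503^2 * 503^4 * 503^8 * 503^16 * 503^32 * 503^8192 = 981 (mod 1598); answer 981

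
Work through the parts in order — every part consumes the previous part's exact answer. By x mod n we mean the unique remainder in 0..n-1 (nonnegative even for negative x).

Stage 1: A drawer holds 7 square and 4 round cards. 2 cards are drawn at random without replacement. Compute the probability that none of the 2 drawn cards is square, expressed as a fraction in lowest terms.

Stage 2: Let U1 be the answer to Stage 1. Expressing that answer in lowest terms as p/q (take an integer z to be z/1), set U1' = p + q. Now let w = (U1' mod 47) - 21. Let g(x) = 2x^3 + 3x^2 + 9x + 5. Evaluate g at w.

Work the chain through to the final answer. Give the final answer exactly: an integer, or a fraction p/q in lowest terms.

Stage 1: total draws C(11,2) = 55; favorable C(4,2) = 6; P = 6/55; answer 6/55
Stage 2: U1 = 6/55; threaded value p + q = 61; w = -7; 2*(-7)^3 + 3*(-7)^2 + 9*(-7)^1 + 5 = (-686) + (147) + (-63) + (5) = -597; answer -597

-597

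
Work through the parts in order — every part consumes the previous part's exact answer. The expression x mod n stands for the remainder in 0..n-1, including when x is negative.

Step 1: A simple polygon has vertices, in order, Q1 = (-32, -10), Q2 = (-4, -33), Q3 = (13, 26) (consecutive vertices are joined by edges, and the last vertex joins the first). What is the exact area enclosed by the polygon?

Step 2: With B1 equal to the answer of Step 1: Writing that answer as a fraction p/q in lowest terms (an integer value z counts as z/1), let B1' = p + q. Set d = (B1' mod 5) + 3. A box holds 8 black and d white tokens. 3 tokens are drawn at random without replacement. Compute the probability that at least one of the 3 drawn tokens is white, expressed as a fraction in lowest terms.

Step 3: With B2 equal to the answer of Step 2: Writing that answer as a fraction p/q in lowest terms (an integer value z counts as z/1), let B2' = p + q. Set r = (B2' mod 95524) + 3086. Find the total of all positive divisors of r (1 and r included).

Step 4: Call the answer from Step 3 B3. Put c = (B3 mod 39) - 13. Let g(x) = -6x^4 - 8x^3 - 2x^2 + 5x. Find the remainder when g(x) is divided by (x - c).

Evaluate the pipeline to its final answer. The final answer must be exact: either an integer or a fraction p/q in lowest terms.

-11795

Step 1: cross terms: (-32*-33 - -4*-10)=1016, (-4*26 - 13*-33)=325, (13*-10 - -32*26)=702; twice the area = |2043| = 2043; area = 2043/2; answer 2043/2
Step 2: B1 = 2043/2; threaded value p + q = 2045; d = 3; total draws C(11,3) = 165; complement C(8,3) = 56; favorable 165 - 56 = 109; P = 109/165; answer 109/165
Step 3: B2 = 109/165; threaded value p + q = 274; r = 3360; 3360 = 2^5 * 3 * 5 * 7; sigma = (1 + 2 + 4 + 8 + 16 + 32) * (1 + 3) * (1 + 5) * (1 + 7) = 63 * 4 * 6 * 8 = 12096; answer 12096
Step 4: B3 = 12096; c = -7; remainder = value at the root: -6*(-7)^4 - 8*(-7)^3 - 2*(-7)^2 + 5*(-7)^1 = (-14406) + (2744) + (-98) + (-35) = -11795; answer -11795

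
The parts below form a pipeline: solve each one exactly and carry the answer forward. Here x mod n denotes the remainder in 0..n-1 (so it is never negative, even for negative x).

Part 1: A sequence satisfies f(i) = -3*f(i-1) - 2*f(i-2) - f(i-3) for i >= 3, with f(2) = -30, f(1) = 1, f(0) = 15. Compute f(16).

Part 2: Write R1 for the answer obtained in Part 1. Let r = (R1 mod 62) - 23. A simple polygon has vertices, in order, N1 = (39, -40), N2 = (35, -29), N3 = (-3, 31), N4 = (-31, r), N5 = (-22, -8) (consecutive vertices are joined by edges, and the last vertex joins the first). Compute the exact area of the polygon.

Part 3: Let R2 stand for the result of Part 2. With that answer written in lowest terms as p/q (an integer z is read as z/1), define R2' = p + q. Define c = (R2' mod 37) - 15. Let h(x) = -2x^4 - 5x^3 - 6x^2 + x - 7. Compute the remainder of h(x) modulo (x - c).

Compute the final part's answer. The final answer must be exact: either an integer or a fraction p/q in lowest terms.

Part 1: f(3) = -3*(-30) - 2*(1) - 1*(15) = 73; iterating: f(3)=73, f(4)=-160, f(5)=364, f(6)=-845, f(7)=1967, f(8)=-4575, f(9)=10636, f(10)=-24725, f(11)=57478, f(12)=-133620, f(13)=310629, f(14)=-722125, f(15)=1678737, f(16)=-3902590; answer -3902590
Part 2: R1 = -3902590; r = -23; cross terms: (39*-29 - 35*-40)=269, (35*31 - -3*-29)=998, (-3*-23 - -31*31)=1030, (-31*-8 - -22*-23)=-258, (-22*-40 - 39*-8)=1192; twice the area = |3231| = 3231; area = 3231/2; answer 3231/2
Part 3: R2 = 3231/2; threaded value p + q = 3233; c = -1; remainder = value at the root: -2*(-1)^4 - 5*(-1)^3 - 6*(-1)^2 + 1*(-1)^1 - 7 = (-2) + (5) + (-6) + (-1) + (-7) = -11; answer -11

-11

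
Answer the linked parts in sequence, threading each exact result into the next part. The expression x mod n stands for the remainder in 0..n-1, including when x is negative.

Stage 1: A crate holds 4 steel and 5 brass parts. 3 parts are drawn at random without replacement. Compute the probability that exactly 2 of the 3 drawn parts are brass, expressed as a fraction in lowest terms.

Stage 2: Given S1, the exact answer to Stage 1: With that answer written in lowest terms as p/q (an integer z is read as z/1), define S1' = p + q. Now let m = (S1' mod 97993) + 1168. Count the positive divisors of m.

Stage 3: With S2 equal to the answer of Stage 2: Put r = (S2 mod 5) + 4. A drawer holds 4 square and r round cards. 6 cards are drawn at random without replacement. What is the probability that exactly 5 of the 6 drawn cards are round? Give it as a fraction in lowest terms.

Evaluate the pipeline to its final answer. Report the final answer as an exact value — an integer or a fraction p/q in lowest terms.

8/33

Stage 1: total draws C(9,3) = 84; favorable C(5,2)*C(4,1) = 40; P = 10/21; answer 10/21
Stage 2: S1 = 10/21; threaded value p + q = 31; m = 1199; 1199 = 11 * 109; number of divisors = (1+1) * (1+1) = 4; answer 4
Stage 3: S2 = 4; r = 8; total draws C(12,6) = 924; favorable C(8,5)*C(4,1) = 224; P = 8/33; answer 8/33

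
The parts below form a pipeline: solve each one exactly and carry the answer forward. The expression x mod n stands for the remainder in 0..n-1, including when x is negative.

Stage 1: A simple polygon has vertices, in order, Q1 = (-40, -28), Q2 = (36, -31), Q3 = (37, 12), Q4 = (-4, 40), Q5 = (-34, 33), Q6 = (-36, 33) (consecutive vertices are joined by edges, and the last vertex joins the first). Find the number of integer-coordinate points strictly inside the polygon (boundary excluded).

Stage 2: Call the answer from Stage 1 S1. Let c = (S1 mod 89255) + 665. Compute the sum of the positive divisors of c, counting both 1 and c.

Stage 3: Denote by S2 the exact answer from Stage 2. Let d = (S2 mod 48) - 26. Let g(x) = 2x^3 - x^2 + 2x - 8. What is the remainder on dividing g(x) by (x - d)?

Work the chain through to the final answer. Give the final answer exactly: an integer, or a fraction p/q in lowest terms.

Stage 1: cross terms: (-40*-31 - 36*-28)=2248, (36*12 - 37*-31)=1579, (37*40 - -4*12)=1528, (-4*33 - -34*40)=1228, (-34*33 - -36*33)=66, (-36*-28 - -40*33)=2328; twice the area = |8977| = 8977; area = 8977/2; boundary points = 1 + 1 + 1 + 1 + 2 + 1 = 7; strictly interior points = area - boundary/2 + 1 = 4486; answer 4486
Stage 2: S1 = 4486; c = 5151; 5151 = 3 * 17 * 101; sigma = (1 + 3) * (1 + 17) * (1 + 101) = 4 * 18 * 102 = 7344; answer 7344
Stage 3: S2 = 7344; d = -26; remainder = value at the root: 2*(-26)^3 - 1*(-26)^2 + 2*(-26)^1 - 8 = (-35152) + (-676) + (-52) + (-8) = -35888; answer -35888

-35888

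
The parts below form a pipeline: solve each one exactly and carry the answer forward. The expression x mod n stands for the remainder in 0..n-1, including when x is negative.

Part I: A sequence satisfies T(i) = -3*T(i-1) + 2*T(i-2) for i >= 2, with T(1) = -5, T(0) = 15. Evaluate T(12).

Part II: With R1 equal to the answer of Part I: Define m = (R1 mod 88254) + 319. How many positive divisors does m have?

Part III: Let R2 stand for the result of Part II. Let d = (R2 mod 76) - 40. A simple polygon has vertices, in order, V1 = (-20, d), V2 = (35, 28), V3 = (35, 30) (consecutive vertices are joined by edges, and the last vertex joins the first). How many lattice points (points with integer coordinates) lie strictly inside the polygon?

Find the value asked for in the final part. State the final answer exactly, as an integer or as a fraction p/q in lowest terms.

52

Part I: T(2) = -3*(-5) + 2*(15) = 45; iterating: T(2)=45, T(3)=-145, T(4)=525, T(5)=-1865, T(6)=6645, T(7)=-23665, T(8)=84285, T(9)=-300185, T(10)=1069125, T(11)=-3807745, T(12)=13561485; answer 13561485
Part II: R1 = 13561485; m = 58942; 58942 = 2 * 13 * 2267; number of divisors = (1+1) * (1+1) * (1+1) = 8; answer 8
Part III: R2 = 8; d = -32; cross terms: (-20*28 - 35*-32)=560, (35*30 - 35*28)=70, (35*-32 - -20*30)=-520; twice the area = |110| = 110; area = 55; boundary points = 5 + 2 + 1 = 8; strictly interior points = area - boundary/2 + 1 = 52; answer 52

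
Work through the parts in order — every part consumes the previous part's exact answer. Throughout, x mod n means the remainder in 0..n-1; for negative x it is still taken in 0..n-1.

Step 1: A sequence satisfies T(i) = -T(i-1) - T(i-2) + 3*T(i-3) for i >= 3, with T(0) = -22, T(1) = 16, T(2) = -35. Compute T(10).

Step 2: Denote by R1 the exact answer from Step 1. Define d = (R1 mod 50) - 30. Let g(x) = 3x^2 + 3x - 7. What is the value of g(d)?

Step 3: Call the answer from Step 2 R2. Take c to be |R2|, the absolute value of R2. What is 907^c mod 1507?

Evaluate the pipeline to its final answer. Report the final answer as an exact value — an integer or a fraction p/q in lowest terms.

1450

Step 1: T(3) = -1*(-35) - 1*(16) + 3*(-22) = -47; iterating: T(3)=-47, T(4)=130, T(5)=-188, T(6)=-83, T(7)=661, T(8)=-1142, T(9)=232, T(10)=2893; answer 2893
Step 2: R1 = 2893; d = 13; 3*(13)^2 + 3*(13)^1 - 7 = (507) + (39) + (-7) = 539; answer 539
Step 3: R2 = 539; c = 539; squarings mod 1507: 907^1=907, 907^2=1334, 907^4=1296, 907^8=818, 907^16=16, 907^32=256, 907^64=735, 907^128=719, 907^256=60, 907^512=586; 907^539 = 907^1 * 907^2 * 907^8 * 907^16 * 907^512 = 1450 (mod 1507); answer 1450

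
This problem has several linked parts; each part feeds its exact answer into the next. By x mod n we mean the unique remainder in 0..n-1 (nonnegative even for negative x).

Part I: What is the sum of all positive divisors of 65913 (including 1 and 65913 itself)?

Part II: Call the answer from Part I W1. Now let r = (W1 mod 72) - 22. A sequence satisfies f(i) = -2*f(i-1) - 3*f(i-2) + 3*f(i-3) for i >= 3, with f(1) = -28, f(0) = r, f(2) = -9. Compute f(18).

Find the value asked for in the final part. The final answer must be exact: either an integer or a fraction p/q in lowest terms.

Part I: 65913 = 3 * 127 * 173; sigma = (1 + 3) * (1 + 127) * (1 + 173) = 4 * 128 * 174 = 89088; answer 89088
Part II: W1 = 89088; r = 2; f(3) = -2*(-9) - 3*(-28) + 3*(2) = 108; iterating: f(3)=108, f(4)=-273, f(5)=195, f(6)=753, f(7)=-2910, f(8)=4146, f(9)=2697, f(10)=-26562, f(11)=57471, f(12)=-27165, f(13)=-197769, f(14)=649446, f(15)=-787080, f(16)=-967485, f(17)=6244548, f(18)=-11947881; answer -11947881

-11947881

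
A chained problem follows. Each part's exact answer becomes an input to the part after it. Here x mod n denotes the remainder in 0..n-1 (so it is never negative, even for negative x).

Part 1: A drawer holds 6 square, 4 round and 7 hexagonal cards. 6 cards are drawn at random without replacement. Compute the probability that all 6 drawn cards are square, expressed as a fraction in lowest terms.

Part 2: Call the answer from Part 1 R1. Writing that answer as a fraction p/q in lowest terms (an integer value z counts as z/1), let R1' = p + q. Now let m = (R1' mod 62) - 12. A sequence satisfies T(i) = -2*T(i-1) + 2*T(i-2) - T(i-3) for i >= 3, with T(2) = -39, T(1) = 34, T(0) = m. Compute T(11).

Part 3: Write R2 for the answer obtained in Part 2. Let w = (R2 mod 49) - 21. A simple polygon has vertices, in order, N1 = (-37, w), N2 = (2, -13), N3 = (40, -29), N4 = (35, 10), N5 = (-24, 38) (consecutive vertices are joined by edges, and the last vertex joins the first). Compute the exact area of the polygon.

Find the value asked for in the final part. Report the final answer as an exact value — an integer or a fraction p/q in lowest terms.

2667

Part 1: total draws C(17,6) = 12376; favorable C(6,6) = 1; P = 1/12376; answer 1/12376
Part 2: R1 = 1/12376; threaded value p + q = 12377; m = 27; T(3) = -2*(-39) + 2*(34) - 1*(27) = 119; iterating: T(3)=119, T(4)=-350, T(5)=977, T(6)=-2773, T(7)=7850, T(8)=-22223, T(9)=62919, T(10)=-178134, T(11)=504329; answer 504329
Part 3: R2 = 504329; w = 0; cross terms: (-37*-13 - 2*0)=481, (2*-29 - 40*-13)=462, (40*10 - 35*-29)=1415, (35*38 - -24*10)=1570, (-24*0 - -37*38)=1406; twice the area = |5334| = 5334; area = 2667; answer 2667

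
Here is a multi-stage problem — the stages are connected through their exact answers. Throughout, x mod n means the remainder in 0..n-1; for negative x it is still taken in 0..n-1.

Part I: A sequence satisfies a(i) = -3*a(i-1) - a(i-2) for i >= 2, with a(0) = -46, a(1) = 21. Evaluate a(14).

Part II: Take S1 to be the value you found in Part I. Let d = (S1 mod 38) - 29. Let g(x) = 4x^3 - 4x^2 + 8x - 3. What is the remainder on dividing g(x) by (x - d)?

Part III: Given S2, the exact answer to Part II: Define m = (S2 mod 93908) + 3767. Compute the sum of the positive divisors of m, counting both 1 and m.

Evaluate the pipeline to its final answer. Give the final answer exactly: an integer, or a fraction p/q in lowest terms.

16320

Part I: a(2) = -3*(21) - 1*(-46) = -17; iterating: a(2)=-17, a(3)=30, a(4)=-73, a(5)=189, a(6)=-494, a(7)=1293, a(8)=-3385, a(9)=8862, a(10)=-23201, a(11)=60741, a(12)=-159022, a(13)=416325, a(14)=-1089953; answer -1089953
Part II: S1 = -1089953; d = -28; remainder = value at the root: 4*(-28)^3 - 4*(-28)^2 + 8*(-28)^1 - 3 = (-87808) + (-3136) + (-224) + (-3) = -91171; answer -91171
Part III: S2 = -91171; m = 6504; 6504 = 2^3 * 3 * 271; sigma = (1 + 2 + 4 + 8) * (1 + 3) * (1 + 271) = 15 * 4 * 272 = 16320; answer 16320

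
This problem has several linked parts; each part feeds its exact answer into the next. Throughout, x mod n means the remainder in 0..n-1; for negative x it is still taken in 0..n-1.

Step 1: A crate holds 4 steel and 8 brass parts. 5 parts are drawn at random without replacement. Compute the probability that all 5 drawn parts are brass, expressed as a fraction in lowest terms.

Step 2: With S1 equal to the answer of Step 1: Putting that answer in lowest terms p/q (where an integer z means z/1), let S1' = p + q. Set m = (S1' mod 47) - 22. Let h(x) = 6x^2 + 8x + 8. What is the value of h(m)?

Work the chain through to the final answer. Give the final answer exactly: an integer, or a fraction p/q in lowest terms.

528

Step 1: total draws C(12,5) = 792; favorable C(8,5) = 56; P = 7/99; answer 7/99
Step 2: S1 = 7/99; threaded value p + q = 106; m = -10; 6*(-10)^2 + 8*(-10)^1 + 8 = (600) + (-80) + (8) = 528; answer 528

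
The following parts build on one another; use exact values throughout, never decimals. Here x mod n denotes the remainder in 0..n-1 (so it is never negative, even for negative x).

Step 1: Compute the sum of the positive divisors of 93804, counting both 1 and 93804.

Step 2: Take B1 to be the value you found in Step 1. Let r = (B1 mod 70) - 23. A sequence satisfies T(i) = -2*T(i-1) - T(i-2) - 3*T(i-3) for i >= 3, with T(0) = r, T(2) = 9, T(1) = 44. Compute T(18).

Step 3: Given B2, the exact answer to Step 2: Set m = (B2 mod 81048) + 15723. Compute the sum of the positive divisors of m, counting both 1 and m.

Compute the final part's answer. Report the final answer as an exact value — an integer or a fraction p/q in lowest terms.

37044

Step 1: 93804 = 2^2 * 3 * 7817; sigma = (1 + 2 + 4) * (1 + 3) * (1 + 7817) = 7 * 4 * 7818 = 218904; answer 218904
Step 2: B1 = 218904; r = -9; T(3) = -2*(9) - 1*(44) - 3*(-9) = -35; iterating: T(3)=-35, T(4)=-71, T(5)=150, T(6)=-124, T(7)=311, T(8)=-948, T(9)=1957, T(10)=-3899, T(11)=8685, T(12)=-19342, T(13)=41696, T(14)=-90105, T(15)=196540, T(16)=-428063, T(17)=929901, T(18)=-2021359; answer -2021359
Step 3: B2 = -2021359; m = 20564; 20564 = 2^2 * 53 * 97; sigma = (1 + 2 + 4) * (1 + 53) * (1 + 97) = 7 * 54 * 98 = 37044; answer 37044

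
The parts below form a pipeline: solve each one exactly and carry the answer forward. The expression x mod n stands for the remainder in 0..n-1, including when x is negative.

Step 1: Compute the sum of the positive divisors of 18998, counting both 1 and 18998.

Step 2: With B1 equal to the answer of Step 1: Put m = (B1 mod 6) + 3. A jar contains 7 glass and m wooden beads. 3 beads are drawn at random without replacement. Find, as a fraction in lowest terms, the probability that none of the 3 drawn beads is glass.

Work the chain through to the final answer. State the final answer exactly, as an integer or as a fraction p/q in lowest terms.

Step 1: 18998 = 2 * 7 * 23 * 59; sigma = (1 + 2) * (1 + 7) * (1 + 23) * (1 + 59) = 3 * 8 * 24 * 60 = 34560; answer 34560
Step 2: B1 = 34560; m = 3; total draws C(10,3) = 120; favorable C(3,3) = 1; P = 1/120; answer 1/120

1/120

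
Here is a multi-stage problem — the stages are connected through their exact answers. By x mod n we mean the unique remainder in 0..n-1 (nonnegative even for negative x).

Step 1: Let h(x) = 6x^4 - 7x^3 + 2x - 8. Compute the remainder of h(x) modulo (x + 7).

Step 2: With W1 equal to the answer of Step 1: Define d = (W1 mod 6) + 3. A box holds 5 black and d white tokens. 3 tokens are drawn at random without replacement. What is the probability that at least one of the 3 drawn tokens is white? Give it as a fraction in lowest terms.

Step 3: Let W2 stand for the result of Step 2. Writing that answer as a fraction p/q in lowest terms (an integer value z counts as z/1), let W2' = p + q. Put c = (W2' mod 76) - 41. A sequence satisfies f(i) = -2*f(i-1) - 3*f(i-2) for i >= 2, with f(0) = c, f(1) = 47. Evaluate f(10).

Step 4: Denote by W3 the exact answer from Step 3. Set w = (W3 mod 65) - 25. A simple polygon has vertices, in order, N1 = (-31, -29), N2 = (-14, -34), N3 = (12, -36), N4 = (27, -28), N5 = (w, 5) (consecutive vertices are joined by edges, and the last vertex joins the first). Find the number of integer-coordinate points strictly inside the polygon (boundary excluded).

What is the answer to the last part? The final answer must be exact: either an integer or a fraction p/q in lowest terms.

Step 1: remainder = value at the root: 6*(-7)^4 - 7*(-7)^3 + 2*(-7)^1 - 8 = (14406) + (2401) + (-14) + (-8) = 16785; answer 16785
Step 2: W1 = 16785; d = 6; total draws C(11,3) = 165; complement C(5,3) = 10; favorable 165 - 10 = 155; P = 31/33; answer 31/33
Step 3: W2 = 31/33; threaded value p + q = 64; c = 23; f(2) = -2*(47) - 3*(23) = -163; iterating: f(2)=-163, f(3)=185, f(4)=119, f(5)=-793, f(6)=1229, f(7)=-79, f(8)=-3529, f(9)=7295, f(10)=-4003; answer -4003
Step 4: W3 = -4003; w = 2; cross terms: (-31*-34 - -14*-29)=648, (-14*-36 - 12*-34)=912, (12*-28 - 27*-36)=636, (27*5 - 2*-28)=191, (2*-29 - -31*5)=97; twice the area = |2484| = 2484; area = 1242; boundary points = 1 + 2 + 1 + 1 + 1 = 6; strictly interior points = area - boundary/2 + 1 = 1240; answer 1240

1240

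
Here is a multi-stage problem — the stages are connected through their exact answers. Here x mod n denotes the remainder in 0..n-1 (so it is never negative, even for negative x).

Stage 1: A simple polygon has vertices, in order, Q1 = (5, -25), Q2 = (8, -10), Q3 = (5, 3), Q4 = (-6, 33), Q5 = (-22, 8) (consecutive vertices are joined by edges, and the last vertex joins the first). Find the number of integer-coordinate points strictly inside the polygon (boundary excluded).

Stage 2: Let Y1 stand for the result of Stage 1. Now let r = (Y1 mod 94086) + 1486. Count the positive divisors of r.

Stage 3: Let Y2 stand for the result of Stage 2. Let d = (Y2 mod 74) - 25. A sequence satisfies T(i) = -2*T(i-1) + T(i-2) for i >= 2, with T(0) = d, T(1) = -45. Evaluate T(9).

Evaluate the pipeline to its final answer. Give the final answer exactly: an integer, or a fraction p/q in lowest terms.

-47181

Stage 1: cross terms: (5*-10 - 8*-25)=150, (8*3 - 5*-10)=74, (5*33 - -6*3)=183, (-6*8 - -22*33)=678, (-22*-25 - 5*8)=510; twice the area = |1595| = 1595; area = 1595/2; boundary points = 3 + 1 + 1 + 1 + 3 = 9; strictly interior points = area - boundary/2 + 1 = 794; answer 794
Stage 2: Y1 = 794; r = 2280; 2280 = 2^3 * 3 * 5 * 19; number of divisors = (3+1) * (1+1) * (1+1) * (1+1) = 32; answer 32
Stage 3: Y2 = 32; d = 7; T(2) = -2*(-45) + 1*(7) = 97; iterating: T(2)=97, T(3)=-239, T(4)=575, T(5)=-1389, T(6)=3353, T(7)=-8095, T(8)=19543, T(9)=-47181; answer -47181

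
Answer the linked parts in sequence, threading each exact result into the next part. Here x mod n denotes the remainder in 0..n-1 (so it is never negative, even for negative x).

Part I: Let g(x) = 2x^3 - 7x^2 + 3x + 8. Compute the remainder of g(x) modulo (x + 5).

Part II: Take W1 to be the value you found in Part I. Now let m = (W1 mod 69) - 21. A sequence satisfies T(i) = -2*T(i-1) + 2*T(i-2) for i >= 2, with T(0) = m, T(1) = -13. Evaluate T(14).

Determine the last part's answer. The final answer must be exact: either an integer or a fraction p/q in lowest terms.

13026944

Part I: remainder = value at the root: 2*(-5)^3 - 7*(-5)^2 + 3*(-5)^1 + 8 = (-250) + (-175) + (-15) + (8) = -432; answer -432
Part II: W1 = -432; m = 30; T(2) = -2*(-13) + 2*(30) = 86; iterating: T(2)=86, T(3)=-198, T(4)=568, T(5)=-1532, T(6)=4200, T(7)=-11464, T(8)=31328, T(9)=-85584, T(10)=233824, T(11)=-638816, T(12)=1745280, T(13)=-4768192, T(14)=13026944; answer 13026944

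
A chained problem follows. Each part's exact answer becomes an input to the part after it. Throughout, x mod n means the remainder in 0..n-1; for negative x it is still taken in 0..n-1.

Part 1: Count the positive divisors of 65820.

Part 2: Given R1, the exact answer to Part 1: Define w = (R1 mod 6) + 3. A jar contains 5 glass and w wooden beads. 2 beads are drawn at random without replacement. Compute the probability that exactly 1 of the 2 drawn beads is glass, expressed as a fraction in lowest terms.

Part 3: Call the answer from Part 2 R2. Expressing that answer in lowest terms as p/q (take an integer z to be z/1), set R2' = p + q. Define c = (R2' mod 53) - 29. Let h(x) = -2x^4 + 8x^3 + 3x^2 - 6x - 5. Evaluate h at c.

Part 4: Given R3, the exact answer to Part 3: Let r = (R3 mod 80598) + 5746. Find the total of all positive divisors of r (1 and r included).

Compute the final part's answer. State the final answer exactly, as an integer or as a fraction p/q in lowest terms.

Part 1: 65820 = 2^2 * 3 * 5 * 1097; number of divisors = (2+1) * (1+1) * (1+1) * (1+1) = 24; answer 24
Part 2: R1 = 24; w = 3; total draws C(8,2) = 28; favorable C(5,1)*C(3,1) = 15; P = 15/28; answer 15/28
Part 3: R2 = 15/28; threaded value p + q = 43; c = 14; -2*(14)^4 + 8*(14)^3 + 3*(14)^2 - 6*(14)^1 - 5 = (-76832) + (21952) + (588) + (-84) + (-5) = -54381; answer -54381
Part 4: R3 = -54381; r = 31963; 31963 is prime, so its only divisors are 1 and 31963; sigma = 1 + 31963 = 31964; answer 31964

31964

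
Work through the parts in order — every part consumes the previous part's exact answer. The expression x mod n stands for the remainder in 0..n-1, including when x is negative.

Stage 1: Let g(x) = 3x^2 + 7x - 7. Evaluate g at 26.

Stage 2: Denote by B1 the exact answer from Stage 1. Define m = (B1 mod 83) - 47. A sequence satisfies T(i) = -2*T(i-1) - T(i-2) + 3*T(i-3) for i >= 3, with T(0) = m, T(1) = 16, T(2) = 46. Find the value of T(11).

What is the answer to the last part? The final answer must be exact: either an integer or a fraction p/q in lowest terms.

Stage 1: 3*(26)^2 + 7*(26)^1 - 7 = (2028) + (182) + (-7) = 2203; answer 2203
Stage 2: B1 = 2203; m = -2; T(3) = -2*(46) - 1*(16) + 3*(-2) = -114; iterating: T(3)=-114, T(4)=230, T(5)=-208, T(6)=-156, T(7)=1210, T(8)=-2888, T(9)=4098, T(10)=-1678, T(11)=-9406; answer -9406

-9406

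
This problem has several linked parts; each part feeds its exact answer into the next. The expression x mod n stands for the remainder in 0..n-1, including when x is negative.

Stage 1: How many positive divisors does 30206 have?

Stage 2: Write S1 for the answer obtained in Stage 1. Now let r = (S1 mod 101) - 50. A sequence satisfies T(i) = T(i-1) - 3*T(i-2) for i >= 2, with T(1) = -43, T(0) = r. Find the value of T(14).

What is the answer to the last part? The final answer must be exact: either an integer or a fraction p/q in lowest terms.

Stage 1: 30206 = 2 * 11 * 1373; number of divisors = (1+1) * (1+1) * (1+1) = 8; answer 8
Stage 2: S1 = 8; r = -42; T(2) = 1*(-43) - 3*(-42) = 83; iterating: T(2)=83, T(3)=212, T(4)=-37, T(5)=-673, T(6)=-562, T(7)=1457, T(8)=3143, T(9)=-1228, T(10)=-10657, T(11)=-6973, T(12)=24998, T(13)=45917, T(14)=-29077; answer -29077

-29077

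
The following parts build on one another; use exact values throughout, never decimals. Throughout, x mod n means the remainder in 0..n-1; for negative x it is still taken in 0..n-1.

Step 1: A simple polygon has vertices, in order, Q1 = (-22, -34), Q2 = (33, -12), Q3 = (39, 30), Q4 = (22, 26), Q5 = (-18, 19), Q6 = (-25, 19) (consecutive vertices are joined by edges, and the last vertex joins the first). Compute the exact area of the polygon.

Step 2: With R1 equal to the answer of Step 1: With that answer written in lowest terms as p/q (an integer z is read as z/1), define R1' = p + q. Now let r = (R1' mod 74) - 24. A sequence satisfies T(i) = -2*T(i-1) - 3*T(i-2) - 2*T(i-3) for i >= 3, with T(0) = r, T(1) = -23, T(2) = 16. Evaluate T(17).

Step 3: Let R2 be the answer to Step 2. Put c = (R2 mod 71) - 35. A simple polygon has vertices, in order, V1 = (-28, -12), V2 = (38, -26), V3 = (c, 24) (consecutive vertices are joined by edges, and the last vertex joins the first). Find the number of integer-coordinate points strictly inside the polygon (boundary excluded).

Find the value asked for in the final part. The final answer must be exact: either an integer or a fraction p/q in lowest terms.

1452

Step 1: cross terms: (-22*-12 - 33*-34)=1386, (33*30 - 39*-12)=1458, (39*26 - 22*30)=354, (22*19 - -18*26)=886, (-18*19 - -25*19)=133, (-25*-34 - -22*19)=1268; twice the area = |5485| = 5485; area = 5485/2; answer 5485/2
Step 2: R1 = 5485/2; threaded value p + q = 5487; r = -13; T(3) = -2*(16) - 3*(-23) - 2*(-13) = 63; iterating: T(3)=63, T(4)=-128, T(5)=35, T(6)=188, T(7)=-225, T(8)=-184, T(9)=667, T(10)=-332, T(11)=-969, T(12)=1600, T(13)=371, T(14)=-3604, T(15)=2895, T(16)=4280, T(17)=-10037; answer -10037
Step 3: R2 = -10037; c = 10; cross terms: (-28*-26 - 38*-12)=1184, (38*24 - 10*-26)=1172, (10*-12 - -28*24)=552; twice the area = |2908| = 2908; area = 1454; boundary points = 2 + 2 + 2 = 6; strictly interior points = area - boundary/2 + 1 = 1452; answer 1452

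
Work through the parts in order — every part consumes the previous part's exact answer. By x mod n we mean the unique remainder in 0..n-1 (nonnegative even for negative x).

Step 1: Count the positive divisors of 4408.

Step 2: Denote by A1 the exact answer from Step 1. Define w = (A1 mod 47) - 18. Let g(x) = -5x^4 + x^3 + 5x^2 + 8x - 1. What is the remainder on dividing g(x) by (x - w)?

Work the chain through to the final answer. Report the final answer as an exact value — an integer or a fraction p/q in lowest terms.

Step 1: 4408 = 2^3 * 19 * 29; number of divisors = (3+1) * (1+1) * (1+1) = 16; answer 16
Step 2: A1 = 16; w = -2; remainder = value at the root: -5*(-2)^4 + 1*(-2)^3 + 5*(-2)^2 + 8*(-2)^1 - 1 = (-80) + (-8) + (20) + (-16) + (-1) = -85; answer -85

-85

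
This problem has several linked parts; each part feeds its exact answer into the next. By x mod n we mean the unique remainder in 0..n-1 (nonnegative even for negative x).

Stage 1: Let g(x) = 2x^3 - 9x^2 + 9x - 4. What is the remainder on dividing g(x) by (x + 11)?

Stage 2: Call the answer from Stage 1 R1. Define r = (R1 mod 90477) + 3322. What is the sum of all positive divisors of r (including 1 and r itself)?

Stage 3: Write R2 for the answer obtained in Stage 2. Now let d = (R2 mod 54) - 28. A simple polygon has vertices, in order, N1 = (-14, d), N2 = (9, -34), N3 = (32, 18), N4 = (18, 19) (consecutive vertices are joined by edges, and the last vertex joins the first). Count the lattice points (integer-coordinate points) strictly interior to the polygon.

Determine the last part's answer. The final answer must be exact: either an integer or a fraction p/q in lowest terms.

Stage 1: remainder = value at the root: 2*(-11)^3 - 9*(-11)^2 + 9*(-11)^1 - 4 = (-2662) + (-1089) + (-99) + (-4) = -3854; answer -3854
Stage 2: R1 = -3854; r = 89945; 89945 = 5 * 17989; sigma = (1 + 5) * (1 + 17989) = 6 * 17990 = 107940; answer 107940
Stage 3: R2 = 107940; d = 20; cross terms: (-14*-34 - 9*20)=296, (9*18 - 32*-34)=1250, (32*19 - 18*18)=284, (18*20 - -14*19)=626; twice the area = |2456| = 2456; area = 1228; boundary points = 1 + 1 + 1 + 1 = 4; strictly interior points = area - boundary/2 + 1 = 1227; answer 1227

1227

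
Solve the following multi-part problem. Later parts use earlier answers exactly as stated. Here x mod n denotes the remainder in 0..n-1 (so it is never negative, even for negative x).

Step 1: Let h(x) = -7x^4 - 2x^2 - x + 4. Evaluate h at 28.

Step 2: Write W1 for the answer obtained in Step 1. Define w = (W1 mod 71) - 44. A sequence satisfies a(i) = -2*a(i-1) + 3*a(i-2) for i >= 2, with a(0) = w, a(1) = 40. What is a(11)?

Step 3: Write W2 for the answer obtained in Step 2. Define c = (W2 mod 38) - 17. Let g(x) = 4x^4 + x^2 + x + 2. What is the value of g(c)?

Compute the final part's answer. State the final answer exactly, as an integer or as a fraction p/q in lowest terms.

Step 1: -7*(28)^4 - 2*(28)^2 - 1*(28)^1 + 4 = (-4302592) + (-1568) + (-28) + (4) = -4304184; answer -4304184
Step 2: W1 = -4304184; w = 5; a(2) = -2*(40) + 3*(5) = -65; iterating: a(2)=-65, a(3)=250, a(4)=-695, a(5)=2140, a(6)=-6365, a(7)=19150, a(8)=-57395, a(9)=172240, a(10)=-516665, a(11)=1550050; answer 1550050
Step 3: W2 = 1550050; c = 13; 4*(13)^4 + 1*(13)^2 + 1*(13)^1 + 2 = (114244) + (169) + (13) + (2) = 114428; answer 114428

114428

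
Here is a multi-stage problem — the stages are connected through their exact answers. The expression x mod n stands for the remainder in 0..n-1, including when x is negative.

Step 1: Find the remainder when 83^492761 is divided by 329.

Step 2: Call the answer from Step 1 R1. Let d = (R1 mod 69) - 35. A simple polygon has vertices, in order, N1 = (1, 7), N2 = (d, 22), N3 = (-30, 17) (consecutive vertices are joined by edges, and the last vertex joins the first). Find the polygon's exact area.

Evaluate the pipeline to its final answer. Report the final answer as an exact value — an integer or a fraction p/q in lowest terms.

Step 1: squarings mod 329: 83^1=83, 83^2=309, 83^4=71, 83^8=106, 83^16=50, 83^32=197, 83^64=316, 83^128=169, 83^256=267, 83^512=225, 83^1024=288, 83^2048=36, 83^4096=309, 83^8192=71, 83^16384=106, 83^32768=50, 83^65536=197, 83^131072=316, 83^262144=169; 83^492761 = 83^1 * 83^8 * 83^16 * 83^64 * 83^128 * 83^1024 * 83^32768 * 83^65536 * 83^131072 * 83^262144 = 244 (mod 329); answer 244
Step 2: R1 = 244; d = 2; cross terms: (1*22 - 2*7)=8, (2*17 - -30*22)=694, (-30*7 - 1*17)=-227; twice the area = |475| = 475; area = 475/2; answer 475/2

475/2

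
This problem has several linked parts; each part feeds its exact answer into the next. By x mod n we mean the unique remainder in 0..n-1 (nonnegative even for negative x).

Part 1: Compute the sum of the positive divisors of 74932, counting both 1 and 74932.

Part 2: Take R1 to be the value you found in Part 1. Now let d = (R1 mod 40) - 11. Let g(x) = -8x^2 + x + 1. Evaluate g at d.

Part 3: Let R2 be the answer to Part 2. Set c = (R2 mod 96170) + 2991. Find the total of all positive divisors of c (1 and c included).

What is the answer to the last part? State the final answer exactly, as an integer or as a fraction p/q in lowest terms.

Part 1: 74932 = 2^2 * 11 * 13 * 131; sigma = (1 + 2 + 4) * (1 + 11) * (1 + 13) * (1 + 131) = 7 * 12 * 14 * 132 = 155232; answer 155232
Part 2: R1 = 155232; d = 21; -8*(21)^2 + 1*(21)^1 + 1 = (-3528) + (21) + (1) = -3506; answer -3506
Part 3: R2 = -3506; c = 95655; 95655 = 3 * 5 * 7 * 911; sigma = (1 + 3) * (1 + 5) * (1 + 7) * (1 + 911) = 4 * 6 * 8 * 912 = 175104; answer 175104

175104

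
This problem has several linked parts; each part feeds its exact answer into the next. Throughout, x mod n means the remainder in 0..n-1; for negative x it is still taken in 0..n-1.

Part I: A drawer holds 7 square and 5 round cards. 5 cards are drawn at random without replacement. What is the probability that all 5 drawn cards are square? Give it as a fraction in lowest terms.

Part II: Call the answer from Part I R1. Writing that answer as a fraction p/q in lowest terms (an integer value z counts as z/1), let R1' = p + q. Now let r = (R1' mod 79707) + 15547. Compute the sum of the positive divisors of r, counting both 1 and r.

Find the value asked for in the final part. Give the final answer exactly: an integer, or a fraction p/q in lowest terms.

Part I: total draws C(12,5) = 792; favorable C(7,5) = 21; P = 7/264; answer 7/264
Part II: R1 = 7/264; threaded value p + q = 271; r = 15818; 15818 = 2 * 11 * 719; sigma = (1 + 2) * (1 + 11) * (1 + 719) = 3 * 12 * 720 = 25920; answer 25920

25920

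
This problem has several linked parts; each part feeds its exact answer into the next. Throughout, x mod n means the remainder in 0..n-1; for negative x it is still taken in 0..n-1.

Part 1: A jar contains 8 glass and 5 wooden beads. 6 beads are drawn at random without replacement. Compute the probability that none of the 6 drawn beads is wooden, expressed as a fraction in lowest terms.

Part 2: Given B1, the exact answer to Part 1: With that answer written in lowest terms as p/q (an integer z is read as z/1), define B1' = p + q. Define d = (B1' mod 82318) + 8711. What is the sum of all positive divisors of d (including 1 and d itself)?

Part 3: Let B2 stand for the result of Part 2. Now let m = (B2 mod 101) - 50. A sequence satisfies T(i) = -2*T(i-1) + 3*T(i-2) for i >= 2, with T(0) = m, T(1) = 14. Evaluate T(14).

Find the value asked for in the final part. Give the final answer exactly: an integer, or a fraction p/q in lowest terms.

Part 1: total draws C(13,6) = 1716; favorable C(8,6) = 28; P = 7/429; answer 7/429
Part 2: B1 = 7/429; threaded value p + q = 436; d = 9147; 9147 = 3 * 3049; sigma = (1 + 3) * (1 + 3049) = 4 * 3050 = 12200; answer 12200
Part 3: B2 = 12200; m = 30; T(2) = -2*(14) + 3*(30) = 62; iterating: T(2)=62, T(3)=-82, T(4)=350, T(5)=-946, T(6)=2942, T(7)=-8722, T(8)=26270, T(9)=-78706, T(10)=236222, T(11)=-708562, T(12)=2125790, T(13)=-6377266, T(14)=19131902; answer 19131902

19131902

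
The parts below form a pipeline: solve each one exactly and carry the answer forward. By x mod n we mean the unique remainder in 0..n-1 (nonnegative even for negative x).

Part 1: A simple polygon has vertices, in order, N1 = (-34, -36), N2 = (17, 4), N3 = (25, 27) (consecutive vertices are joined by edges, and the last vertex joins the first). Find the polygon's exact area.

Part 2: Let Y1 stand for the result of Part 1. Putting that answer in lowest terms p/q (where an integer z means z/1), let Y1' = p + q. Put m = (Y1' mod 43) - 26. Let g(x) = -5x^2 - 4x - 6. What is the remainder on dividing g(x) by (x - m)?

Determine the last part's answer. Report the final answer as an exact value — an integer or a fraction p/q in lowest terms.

-774

Part 1: cross terms: (-34*4 - 17*-36)=476, (17*27 - 25*4)=359, (25*-36 - -34*27)=18; twice the area = |853| = 853; area = 853/2; answer 853/2
Part 2: Y1 = 853/2; threaded value p + q = 855; m = 12; remainder = value at the root: -5*(12)^2 - 4*(12)^1 - 6 = (-720) + (-48) + (-6) = -774; answer -774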